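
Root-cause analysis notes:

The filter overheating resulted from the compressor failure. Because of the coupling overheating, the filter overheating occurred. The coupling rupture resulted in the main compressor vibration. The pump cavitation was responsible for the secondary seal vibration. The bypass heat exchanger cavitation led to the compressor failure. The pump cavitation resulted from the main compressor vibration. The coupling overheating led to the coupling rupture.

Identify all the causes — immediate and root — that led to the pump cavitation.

Immediate cause of the pump cavitation: the main compressor vibration.
Further upstream: the coupling overheating, the coupling rupture.

the coupling overheating, the coupling rupture, the main compressor vibration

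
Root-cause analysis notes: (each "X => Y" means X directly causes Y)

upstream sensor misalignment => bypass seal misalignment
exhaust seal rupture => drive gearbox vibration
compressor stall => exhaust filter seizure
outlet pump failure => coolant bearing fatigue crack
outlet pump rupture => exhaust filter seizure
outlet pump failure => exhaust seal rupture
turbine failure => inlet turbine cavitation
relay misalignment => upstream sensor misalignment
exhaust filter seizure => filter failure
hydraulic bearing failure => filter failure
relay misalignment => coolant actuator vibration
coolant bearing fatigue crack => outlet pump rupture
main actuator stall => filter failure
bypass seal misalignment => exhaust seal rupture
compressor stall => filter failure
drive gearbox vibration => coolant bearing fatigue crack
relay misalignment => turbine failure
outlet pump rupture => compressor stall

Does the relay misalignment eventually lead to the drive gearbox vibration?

Yes

There is a causal chain: the relay misalignment → the upstream sensor misalignment → the bypass seal misalignment → the exhaust seal rupture → the drive gearbox vibration.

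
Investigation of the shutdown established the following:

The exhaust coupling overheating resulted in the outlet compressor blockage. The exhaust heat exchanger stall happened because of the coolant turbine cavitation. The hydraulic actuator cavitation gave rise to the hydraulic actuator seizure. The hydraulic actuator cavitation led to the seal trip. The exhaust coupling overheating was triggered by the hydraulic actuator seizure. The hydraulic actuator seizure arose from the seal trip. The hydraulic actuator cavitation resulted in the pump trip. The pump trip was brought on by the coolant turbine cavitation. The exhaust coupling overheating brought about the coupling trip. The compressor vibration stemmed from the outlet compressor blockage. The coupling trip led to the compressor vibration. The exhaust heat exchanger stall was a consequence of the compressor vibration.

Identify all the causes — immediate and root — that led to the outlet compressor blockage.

Immediate cause of the outlet compressor blockage: the exhaust coupling overheating.
Further upstream: the hydraulic actuator cavitation, the seal trip, the hydraulic actuator seizure.

the exhaust coupling overheating, the hydraulic actuator cavitation, the hydraulic actuator seizure, the seal trip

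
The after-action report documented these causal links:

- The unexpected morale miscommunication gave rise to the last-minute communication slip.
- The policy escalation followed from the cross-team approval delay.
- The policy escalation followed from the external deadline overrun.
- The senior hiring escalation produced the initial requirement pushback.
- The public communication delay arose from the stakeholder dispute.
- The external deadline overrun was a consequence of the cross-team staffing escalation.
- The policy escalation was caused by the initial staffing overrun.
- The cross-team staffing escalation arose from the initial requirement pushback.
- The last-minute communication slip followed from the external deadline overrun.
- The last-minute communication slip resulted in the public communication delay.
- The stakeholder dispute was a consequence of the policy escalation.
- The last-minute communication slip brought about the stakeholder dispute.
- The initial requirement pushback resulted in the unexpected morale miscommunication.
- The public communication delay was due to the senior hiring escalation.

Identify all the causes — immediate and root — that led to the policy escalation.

the cross-team approval delay, the cross-team staffing escalation, the external deadline overrun, the initial requirement pushback, the initial staffing overrun, the senior hiring escalation

Immediate causes of the policy escalation: the external deadline overrun, the initial staffing overrun, the cross-team approval delay.
Further upstream: the senior hiring escalation, the initial requirement pushback, the cross-team staffing escalation.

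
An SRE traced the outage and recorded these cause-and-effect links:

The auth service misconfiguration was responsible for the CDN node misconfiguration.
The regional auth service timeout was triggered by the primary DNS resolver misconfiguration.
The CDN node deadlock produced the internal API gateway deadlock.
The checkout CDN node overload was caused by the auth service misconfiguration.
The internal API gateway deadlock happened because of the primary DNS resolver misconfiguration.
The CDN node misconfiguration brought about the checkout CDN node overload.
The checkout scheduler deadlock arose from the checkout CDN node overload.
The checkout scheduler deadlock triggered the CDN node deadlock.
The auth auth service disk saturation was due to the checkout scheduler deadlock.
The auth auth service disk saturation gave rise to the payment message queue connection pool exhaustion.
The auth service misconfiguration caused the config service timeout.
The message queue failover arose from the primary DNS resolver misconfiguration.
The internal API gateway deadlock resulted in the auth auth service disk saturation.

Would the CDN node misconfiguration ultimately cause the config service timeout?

The CDN node misconfiguration leads to the checkout CDN node overload, the checkout scheduler deadlock, the CDN node deadlock, the internal API gateway deadlock, the auth auth service disk saturation, the payment message queue connection pool exhaustion; the config service timeout is not among them.

No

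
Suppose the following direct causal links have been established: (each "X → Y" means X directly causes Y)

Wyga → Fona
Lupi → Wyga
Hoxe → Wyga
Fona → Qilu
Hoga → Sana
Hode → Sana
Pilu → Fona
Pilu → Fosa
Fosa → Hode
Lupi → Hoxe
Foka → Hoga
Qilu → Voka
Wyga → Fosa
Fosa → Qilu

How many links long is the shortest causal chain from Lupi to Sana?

Shortest chain: Lupi → Wyga → Fosa → Hode → Sana.

4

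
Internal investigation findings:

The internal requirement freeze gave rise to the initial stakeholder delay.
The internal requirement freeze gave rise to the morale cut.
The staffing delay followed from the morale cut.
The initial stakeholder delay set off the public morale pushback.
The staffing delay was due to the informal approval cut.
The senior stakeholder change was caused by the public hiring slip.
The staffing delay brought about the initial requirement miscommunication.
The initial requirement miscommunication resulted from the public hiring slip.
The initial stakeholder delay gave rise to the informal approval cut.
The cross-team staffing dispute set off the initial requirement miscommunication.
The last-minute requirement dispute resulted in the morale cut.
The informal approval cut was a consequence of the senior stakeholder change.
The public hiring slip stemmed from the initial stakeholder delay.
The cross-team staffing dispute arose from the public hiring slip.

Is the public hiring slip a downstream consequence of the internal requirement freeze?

Yes

There is a causal chain: the internal requirement freeze → the initial stakeholder delay → the public hiring slip.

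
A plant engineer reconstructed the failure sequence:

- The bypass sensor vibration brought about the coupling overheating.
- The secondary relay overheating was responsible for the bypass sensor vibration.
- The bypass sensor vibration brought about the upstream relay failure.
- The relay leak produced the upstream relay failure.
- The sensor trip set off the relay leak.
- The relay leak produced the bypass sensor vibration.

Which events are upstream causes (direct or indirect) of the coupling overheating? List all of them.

the bypass sensor vibration, the relay leak, the secondary relay overheating, the sensor trip

Immediate cause of the coupling overheating: the bypass sensor vibration.
Further upstream: the sensor trip, the secondary relay overheating, the relay leak.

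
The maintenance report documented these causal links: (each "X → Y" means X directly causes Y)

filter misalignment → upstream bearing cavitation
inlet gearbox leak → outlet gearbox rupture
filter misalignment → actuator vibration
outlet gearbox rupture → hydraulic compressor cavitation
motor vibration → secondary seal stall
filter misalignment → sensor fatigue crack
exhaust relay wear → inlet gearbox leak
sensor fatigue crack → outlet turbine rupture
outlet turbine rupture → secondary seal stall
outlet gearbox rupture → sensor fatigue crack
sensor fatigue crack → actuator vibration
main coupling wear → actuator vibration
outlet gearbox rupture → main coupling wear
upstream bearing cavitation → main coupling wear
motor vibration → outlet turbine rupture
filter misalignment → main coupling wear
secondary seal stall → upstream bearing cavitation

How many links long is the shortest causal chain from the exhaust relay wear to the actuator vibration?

4

Shortest chain: the exhaust relay wear → the inlet gearbox leak → the outlet gearbox rupture → the sensor fatigue crack → the actuator vibration.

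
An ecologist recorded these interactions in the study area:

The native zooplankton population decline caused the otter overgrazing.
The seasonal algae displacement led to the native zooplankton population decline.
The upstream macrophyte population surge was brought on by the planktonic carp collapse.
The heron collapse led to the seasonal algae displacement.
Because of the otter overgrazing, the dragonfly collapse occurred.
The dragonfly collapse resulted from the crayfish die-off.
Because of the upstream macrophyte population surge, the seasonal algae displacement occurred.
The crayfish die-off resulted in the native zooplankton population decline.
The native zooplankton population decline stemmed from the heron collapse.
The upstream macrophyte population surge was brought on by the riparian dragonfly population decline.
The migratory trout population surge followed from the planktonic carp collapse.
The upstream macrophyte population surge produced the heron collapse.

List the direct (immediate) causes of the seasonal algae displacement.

Upstream contributors include the planktonic carp collapse, the riparian dragonfly population decline, but only the heron collapse, the upstream macrophyte population surge feed directly into the seasonal algae displacement.

the heron collapse, the upstream macrophyte population surge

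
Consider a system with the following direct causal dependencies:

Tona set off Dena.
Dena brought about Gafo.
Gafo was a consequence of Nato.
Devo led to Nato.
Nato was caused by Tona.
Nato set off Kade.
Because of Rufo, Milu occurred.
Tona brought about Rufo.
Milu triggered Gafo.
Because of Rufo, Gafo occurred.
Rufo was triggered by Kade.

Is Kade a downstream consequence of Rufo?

Rufo leads to Milu, Gafo; Kade is not among them.

No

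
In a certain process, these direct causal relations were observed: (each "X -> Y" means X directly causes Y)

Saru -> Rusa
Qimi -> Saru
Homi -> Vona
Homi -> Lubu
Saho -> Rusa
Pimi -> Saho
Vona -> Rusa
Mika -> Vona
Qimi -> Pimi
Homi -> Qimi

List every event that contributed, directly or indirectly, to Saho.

Homi, Pimi, Qimi

Immediate cause of Saho: Pimi.
Further upstream: Homi, Qimi.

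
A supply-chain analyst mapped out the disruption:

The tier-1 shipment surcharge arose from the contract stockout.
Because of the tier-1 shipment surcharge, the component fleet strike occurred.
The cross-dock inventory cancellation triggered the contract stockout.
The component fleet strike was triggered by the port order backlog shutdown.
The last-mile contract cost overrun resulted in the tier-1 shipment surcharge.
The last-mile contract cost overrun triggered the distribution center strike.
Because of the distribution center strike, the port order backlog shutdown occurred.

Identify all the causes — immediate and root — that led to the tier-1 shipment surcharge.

the contract stockout, the cross-dock inventory cancellation, the last-mile contract cost overrun

Immediate causes of the tier-1 shipment surcharge: the contract stockout, the last-mile contract cost overrun.
Further upstream: the cross-dock inventory cancellation.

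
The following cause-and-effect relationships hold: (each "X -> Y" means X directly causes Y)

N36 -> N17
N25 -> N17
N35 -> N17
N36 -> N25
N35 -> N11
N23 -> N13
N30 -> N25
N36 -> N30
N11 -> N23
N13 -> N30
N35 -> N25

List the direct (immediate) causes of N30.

Upstream contributors include N35, N11, N23, but only N13, N36 feed directly into N30.

N13, N36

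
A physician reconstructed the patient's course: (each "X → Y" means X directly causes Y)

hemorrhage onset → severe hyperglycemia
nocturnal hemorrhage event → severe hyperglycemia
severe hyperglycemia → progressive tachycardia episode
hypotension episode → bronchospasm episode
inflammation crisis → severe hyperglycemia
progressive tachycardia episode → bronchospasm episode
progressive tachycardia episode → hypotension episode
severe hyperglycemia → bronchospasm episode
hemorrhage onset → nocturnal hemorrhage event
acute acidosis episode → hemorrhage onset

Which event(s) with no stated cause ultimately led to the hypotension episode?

Tracing upstream from the hypotension episode: the hypotension episode ← the progressive tachycardia episode ← the severe hyperglycemia ← the inflammation crisis.
A separate upstream branch: the hypotension episode ← the progressive tachycardia episode ← the severe hyperglycemia ← the hemorrhage onset ← the acute acidosis episode.
Each of those chain origins has no stated cause.

the acute acidosis episode, the inflammation crisis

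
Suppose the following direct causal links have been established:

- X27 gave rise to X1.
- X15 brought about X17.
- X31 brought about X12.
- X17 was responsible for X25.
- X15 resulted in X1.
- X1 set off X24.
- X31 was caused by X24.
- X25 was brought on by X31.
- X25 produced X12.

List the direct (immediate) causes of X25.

X17, X31

Upstream contributors include X15, X1, X24, X27, but only X17, X31 feed directly into X25.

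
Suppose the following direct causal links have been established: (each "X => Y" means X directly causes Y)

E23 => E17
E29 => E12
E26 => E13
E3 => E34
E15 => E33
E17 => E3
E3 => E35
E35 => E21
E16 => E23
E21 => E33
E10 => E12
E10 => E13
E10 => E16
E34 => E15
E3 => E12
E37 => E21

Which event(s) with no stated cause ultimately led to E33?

Tracing upstream from E33: E33 ← E21 ← E35 ← E3 ← E17 ← E23 ← E16 ← E10.
A separate upstream branch: E33 ← E21 ← E37.
Each of those chain origins has no stated cause.

E10, E37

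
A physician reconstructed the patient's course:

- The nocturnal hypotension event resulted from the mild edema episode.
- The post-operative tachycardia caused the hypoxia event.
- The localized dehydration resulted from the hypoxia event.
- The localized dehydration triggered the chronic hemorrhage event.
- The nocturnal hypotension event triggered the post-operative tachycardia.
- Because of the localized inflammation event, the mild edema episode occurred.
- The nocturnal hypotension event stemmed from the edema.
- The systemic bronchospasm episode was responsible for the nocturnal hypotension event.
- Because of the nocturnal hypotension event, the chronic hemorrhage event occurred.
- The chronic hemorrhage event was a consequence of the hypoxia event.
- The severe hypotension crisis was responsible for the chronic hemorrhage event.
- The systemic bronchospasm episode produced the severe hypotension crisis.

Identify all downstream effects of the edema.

Direct effects: the nocturnal hypotension event.
2 steps out: the post-operative tachycardia, the chronic hemorrhage event.
3 steps out: the hypoxia event.
4 steps out: the localized dehydration.
Not reachable from it: the localized inflammation event, the mild edema episode, the systemic bronchospasm episode, the severe hypotension crisis.

the chronic hemorrhage event, the hypoxia event, the localized dehydration, the nocturnal hypotension event, the post-operative tachycardia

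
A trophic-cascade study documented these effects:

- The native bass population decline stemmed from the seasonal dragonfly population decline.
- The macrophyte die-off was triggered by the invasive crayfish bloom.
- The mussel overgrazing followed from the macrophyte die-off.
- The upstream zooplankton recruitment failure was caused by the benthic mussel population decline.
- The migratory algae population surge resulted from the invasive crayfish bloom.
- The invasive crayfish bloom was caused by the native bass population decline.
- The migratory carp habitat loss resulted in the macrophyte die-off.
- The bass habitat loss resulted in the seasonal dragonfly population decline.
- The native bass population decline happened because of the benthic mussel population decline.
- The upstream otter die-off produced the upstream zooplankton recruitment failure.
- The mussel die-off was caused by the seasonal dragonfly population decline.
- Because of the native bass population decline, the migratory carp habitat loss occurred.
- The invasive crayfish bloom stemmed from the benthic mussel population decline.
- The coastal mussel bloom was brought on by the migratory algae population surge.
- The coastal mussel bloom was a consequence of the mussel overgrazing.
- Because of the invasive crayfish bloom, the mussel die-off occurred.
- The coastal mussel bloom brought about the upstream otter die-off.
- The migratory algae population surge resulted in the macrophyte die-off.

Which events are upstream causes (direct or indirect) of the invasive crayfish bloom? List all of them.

Immediate causes of the invasive crayfish bloom: the benthic mussel population decline, the native bass population decline.
Further upstream: the bass habitat loss, the seasonal dragonfly population decline.

the bass habitat loss, the benthic mussel population decline, the native bass population decline, the seasonal dragonfly population decline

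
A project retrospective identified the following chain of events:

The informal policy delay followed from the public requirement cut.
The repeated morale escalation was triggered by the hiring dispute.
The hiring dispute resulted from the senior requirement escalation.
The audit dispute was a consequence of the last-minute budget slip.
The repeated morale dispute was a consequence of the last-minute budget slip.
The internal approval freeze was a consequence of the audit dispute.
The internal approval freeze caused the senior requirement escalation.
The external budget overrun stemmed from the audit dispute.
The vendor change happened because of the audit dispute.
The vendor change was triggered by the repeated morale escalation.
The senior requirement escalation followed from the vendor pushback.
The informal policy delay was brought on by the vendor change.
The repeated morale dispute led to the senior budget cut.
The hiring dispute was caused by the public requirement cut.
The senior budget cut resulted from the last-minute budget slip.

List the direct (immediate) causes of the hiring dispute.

the public requirement cut, the senior requirement escalation

Upstream contributors include the vendor pushback, the last-minute budget slip, the audit dispute, the internal approval freeze, but only the public requirement cut, the senior requirement escalation feed directly into the hiring dispute.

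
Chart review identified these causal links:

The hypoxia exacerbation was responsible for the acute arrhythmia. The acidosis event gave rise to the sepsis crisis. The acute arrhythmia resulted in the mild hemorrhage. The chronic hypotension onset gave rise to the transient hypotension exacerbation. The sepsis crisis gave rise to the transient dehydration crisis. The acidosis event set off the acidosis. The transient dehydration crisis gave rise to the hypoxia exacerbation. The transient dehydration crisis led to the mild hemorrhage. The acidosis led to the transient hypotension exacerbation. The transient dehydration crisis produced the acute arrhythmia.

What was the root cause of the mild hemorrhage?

Tracing upstream from the mild hemorrhage: the mild hemorrhage ← the transient dehydration crisis ← the sepsis crisis ← the acidosis event.
The acidosis event has no stated cause, so it is the root.

the acidosis event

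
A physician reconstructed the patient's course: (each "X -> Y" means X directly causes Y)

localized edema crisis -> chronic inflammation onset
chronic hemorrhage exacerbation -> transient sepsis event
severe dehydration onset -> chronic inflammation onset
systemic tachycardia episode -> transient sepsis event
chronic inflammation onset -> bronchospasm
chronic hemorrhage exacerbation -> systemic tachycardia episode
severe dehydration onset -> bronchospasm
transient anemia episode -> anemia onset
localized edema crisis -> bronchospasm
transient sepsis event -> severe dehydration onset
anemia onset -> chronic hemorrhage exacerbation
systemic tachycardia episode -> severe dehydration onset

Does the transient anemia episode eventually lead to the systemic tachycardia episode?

Yes

There is a causal chain: the transient anemia episode → the anemia onset → the chronic hemorrhage exacerbation → the systemic tachycardia episode.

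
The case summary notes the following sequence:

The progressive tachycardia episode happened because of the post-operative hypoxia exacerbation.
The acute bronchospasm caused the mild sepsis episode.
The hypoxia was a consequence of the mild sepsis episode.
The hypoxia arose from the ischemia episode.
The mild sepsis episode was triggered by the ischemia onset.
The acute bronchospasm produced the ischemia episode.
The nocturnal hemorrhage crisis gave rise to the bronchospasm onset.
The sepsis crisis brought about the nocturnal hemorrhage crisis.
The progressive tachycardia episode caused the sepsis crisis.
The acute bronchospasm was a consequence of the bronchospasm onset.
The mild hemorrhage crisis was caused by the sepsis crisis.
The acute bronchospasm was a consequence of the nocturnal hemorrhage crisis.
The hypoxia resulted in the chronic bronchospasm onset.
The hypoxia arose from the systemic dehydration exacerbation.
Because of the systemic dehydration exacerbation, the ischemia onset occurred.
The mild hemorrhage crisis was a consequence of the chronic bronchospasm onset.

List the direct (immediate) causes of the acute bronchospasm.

the bronchospasm onset, the nocturnal hemorrhage crisis

Upstream contributors include the post-operative hypoxia exacerbation, the progressive tachycardia episode, the sepsis crisis, but only the bronchospasm onset, the nocturnal hemorrhage crisis feed directly into the acute bronchospasm.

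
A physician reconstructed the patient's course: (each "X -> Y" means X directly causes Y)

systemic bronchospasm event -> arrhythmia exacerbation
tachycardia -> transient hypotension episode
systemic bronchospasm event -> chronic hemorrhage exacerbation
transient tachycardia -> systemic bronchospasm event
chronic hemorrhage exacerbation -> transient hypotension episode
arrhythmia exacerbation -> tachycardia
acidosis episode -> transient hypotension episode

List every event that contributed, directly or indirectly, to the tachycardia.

the arrhythmia exacerbation, the systemic bronchospasm event, the transient tachycardia

Immediate cause of the tachycardia: the arrhythmia exacerbation.
Further upstream: the transient tachycardia, the systemic bronchospasm event.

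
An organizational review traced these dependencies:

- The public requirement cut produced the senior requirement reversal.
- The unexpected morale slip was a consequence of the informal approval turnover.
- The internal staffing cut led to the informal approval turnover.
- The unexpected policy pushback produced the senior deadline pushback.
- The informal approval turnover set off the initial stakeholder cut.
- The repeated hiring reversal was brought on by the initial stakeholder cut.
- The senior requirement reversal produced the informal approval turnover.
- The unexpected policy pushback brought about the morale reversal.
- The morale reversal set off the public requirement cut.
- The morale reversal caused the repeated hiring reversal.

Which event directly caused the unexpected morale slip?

Upstream contributors include the unexpected policy pushback, the morale reversal, the internal staffing cut, the public requirement cut, the senior requirement reversal, but only the informal approval turnover feeds directly into the unexpected morale slip.

the informal approval turnover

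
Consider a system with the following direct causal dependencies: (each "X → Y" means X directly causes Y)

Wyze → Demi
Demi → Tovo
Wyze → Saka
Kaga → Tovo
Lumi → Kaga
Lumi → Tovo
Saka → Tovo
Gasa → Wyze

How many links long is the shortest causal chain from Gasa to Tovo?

Shortest chain: Gasa → Wyze → Saka → Tovo.

3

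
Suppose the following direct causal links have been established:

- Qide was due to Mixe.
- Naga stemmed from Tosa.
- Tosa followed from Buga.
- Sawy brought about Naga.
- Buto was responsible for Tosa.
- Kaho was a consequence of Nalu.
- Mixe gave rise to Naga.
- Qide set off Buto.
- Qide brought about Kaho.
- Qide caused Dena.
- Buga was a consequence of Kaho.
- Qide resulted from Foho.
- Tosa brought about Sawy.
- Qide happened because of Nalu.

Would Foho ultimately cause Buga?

Yes

There is a causal chain: Foho → Qide → Kaho → Buga.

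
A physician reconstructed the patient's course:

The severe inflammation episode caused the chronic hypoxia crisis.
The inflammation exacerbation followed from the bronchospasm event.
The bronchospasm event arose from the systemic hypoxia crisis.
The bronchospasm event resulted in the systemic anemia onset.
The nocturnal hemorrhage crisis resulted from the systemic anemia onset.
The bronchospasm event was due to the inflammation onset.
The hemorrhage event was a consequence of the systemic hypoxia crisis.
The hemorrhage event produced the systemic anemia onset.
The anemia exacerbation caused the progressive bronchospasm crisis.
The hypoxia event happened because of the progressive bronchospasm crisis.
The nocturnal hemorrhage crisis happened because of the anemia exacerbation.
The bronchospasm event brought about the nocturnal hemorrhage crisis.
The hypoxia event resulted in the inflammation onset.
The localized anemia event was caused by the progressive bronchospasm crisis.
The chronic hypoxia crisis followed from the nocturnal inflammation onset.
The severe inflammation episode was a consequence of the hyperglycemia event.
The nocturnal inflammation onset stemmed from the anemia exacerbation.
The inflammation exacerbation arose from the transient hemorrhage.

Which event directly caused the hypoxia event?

the progressive bronchospasm crisis

Upstream contributors include the anemia exacerbation, but only the progressive bronchospasm crisis feeds directly into the hypoxia event.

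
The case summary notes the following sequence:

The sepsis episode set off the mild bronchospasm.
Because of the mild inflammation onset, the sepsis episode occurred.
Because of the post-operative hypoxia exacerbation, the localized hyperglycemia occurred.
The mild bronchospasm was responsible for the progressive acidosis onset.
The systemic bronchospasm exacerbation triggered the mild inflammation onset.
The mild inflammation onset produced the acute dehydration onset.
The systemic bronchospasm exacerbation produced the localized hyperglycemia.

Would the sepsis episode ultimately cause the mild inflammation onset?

The sepsis episode leads to the mild bronchospasm, the progressive acidosis onset; the mild inflammation onset is not among them.

No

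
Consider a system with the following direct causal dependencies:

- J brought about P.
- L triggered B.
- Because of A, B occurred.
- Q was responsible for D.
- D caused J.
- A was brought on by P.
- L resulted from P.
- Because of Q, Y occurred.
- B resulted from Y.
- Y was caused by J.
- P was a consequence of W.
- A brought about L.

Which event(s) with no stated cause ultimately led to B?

Q, W

Tracing upstream from B: B ← Y ← Q.
A separate upstream branch: B ← A ← P ← W.
Each of those chain origins has no stated cause.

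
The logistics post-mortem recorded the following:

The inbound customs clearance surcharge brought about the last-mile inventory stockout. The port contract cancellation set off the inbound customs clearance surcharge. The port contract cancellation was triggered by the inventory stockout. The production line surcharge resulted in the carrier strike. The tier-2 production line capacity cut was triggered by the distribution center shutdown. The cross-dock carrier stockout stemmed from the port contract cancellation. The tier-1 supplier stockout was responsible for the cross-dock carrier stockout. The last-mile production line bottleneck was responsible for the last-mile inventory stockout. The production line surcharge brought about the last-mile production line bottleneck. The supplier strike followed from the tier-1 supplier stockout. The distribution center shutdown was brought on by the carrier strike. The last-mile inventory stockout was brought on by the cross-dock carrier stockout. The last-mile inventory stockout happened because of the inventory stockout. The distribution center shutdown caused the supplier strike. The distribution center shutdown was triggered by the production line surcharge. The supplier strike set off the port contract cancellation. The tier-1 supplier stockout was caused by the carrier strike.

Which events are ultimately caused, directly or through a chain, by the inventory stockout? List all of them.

the cross-dock carrier stockout, the inbound customs clearance surcharge, the last-mile inventory stockout, the port contract cancellation

Direct effects: the port contract cancellation, the last-mile inventory stockout.
2 steps out: the cross-dock carrier stockout, the inbound customs clearance surcharge.
Not reachable from it: the production line surcharge, the carrier strike, the distribution center shutdown, the tier-1 supplier stockout, the supplier strike, the last-mile production line bottleneck, the tier-2 production line capacity cut.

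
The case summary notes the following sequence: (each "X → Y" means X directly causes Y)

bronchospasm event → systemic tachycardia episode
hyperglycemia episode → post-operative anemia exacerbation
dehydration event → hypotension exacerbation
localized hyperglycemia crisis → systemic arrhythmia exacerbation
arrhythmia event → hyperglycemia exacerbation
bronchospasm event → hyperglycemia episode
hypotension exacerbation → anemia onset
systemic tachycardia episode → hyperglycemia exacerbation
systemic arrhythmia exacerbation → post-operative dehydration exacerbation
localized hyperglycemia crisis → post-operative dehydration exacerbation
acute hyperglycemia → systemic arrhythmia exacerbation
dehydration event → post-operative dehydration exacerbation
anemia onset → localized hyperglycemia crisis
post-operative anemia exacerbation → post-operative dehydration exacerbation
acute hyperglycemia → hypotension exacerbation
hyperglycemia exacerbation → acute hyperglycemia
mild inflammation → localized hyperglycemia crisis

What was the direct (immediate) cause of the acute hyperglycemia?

Upstream contributors include the bronchospasm event, the arrhythmia event, the systemic tachycardia episode, but only the hyperglycemia exacerbation feeds directly into the acute hyperglycemia.

the hyperglycemia exacerbation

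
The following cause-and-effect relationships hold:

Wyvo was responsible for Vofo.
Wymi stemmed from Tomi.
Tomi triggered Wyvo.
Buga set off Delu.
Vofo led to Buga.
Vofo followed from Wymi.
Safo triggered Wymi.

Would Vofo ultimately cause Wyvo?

No

Vofo leads to Buga, Delu; Wyvo is not among them.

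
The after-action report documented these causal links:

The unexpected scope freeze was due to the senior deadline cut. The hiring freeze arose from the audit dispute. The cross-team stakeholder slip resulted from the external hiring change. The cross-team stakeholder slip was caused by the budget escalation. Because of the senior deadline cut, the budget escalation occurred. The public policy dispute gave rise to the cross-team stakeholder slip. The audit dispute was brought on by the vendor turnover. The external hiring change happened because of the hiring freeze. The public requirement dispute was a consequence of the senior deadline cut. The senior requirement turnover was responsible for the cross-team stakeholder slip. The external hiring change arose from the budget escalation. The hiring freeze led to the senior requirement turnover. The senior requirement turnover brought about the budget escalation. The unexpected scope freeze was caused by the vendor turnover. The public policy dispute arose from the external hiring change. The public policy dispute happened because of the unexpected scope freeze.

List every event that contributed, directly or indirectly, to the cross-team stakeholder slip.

the audit dispute, the budget escalation, the external hiring change, the hiring freeze, the public policy dispute, the senior deadline cut, the senior requirement turnover, the unexpected scope freeze, the vendor turnover

Immediate causes of the cross-team stakeholder slip: the senior requirement turnover, the budget escalation, the external hiring change, the public policy dispute.
Further upstream: the senior deadline cut, the vendor turnover, the audit dispute, the unexpected scope freeze, the hiring freeze.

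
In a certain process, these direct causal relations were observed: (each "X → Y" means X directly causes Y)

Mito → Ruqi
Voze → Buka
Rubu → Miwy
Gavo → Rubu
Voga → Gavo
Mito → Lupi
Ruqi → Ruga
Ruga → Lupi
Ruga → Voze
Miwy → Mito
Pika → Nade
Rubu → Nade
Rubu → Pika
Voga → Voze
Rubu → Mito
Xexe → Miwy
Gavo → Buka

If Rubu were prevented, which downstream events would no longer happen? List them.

Downstream of Rubu: Pika, Miwy, Mito, Ruqi, Ruga, Lupi, Voze, Buka, Nade.
Of those, still caused via another path: Miwy, Mito, Ruqi, Ruga, Lupi, Voze, Buka.
The remainder have no surviving cause.

Nade, Pika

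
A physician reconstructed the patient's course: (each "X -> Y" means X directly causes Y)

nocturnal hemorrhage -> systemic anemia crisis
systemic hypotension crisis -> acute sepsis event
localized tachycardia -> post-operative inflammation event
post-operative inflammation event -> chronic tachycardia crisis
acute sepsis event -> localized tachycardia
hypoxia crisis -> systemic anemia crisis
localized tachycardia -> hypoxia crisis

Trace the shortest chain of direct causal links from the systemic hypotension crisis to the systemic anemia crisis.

the systemic hypotension crisis → the acute sepsis event → the localized tachycardia → the hypoxia crisis → the systemic anemia crisis

the systemic hypotension crisis → the acute sepsis event
the acute sepsis event → the localized tachycardia
the localized tachycardia → the hypoxia crisis
the hypoxia crisis → the systemic anemia crisis
Length: 4 steps.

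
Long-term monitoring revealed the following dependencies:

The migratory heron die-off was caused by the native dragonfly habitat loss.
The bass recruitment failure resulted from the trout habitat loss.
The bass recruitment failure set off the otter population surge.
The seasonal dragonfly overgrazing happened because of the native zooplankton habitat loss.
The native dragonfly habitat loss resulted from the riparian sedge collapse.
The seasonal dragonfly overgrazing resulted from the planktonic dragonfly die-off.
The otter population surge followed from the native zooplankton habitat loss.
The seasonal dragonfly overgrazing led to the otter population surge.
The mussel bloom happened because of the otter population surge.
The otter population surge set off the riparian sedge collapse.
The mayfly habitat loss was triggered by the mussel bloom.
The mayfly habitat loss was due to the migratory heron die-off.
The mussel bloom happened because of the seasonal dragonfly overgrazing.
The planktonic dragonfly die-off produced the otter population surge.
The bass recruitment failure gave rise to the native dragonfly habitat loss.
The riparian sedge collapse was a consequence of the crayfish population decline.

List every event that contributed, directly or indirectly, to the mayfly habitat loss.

Immediate causes of the mayfly habitat loss: the migratory heron die-off, the mussel bloom.
Further upstream: the native zooplankton habitat loss, the planktonic dragonfly die-off, the seasonal dragonfly overgrazing, the trout habitat loss, the bass recruitment failure, the crayfish population decline, the otter population surge, the riparian sedge collapse, the native dragonfly habitat loss.

the bass recruitment failure, the crayfish population decline, the migratory heron die-off, the mussel bloom, the native dragonfly habitat loss, the native zooplankton habitat loss, the otter population surge, the planktonic dragonfly die-off, the riparian sedge collapse, the seasonal dragonfly overgrazing, the trout habitat loss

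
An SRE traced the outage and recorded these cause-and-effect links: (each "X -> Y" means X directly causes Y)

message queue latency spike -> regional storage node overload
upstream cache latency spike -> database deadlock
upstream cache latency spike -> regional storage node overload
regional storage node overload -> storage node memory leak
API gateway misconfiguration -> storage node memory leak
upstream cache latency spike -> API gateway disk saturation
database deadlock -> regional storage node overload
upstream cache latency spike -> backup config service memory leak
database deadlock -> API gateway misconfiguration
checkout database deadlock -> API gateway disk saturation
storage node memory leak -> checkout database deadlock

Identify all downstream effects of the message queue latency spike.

the API gateway disk saturation, the checkout database deadlock, the regional storage node overload, the storage node memory leak

Direct effects: the regional storage node overload.
2 steps out: the storage node memory leak.
3 steps out: the checkout database deadlock.
4 steps out: the API gateway disk saturation.
Not reachable from it: the upstream cache latency spike, the database deadlock, the backup config service memory leak, the API gateway misconfiguration.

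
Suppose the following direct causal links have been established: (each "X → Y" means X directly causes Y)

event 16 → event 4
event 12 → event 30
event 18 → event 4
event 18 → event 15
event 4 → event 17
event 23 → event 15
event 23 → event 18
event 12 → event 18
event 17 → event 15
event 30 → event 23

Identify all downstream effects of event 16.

Direct effects: event 4.
2 steps out: event 17.
3 steps out: event 15.
Not reachable from it: event 12, event 30, event 23, event 18.

event 15, event 17, event 4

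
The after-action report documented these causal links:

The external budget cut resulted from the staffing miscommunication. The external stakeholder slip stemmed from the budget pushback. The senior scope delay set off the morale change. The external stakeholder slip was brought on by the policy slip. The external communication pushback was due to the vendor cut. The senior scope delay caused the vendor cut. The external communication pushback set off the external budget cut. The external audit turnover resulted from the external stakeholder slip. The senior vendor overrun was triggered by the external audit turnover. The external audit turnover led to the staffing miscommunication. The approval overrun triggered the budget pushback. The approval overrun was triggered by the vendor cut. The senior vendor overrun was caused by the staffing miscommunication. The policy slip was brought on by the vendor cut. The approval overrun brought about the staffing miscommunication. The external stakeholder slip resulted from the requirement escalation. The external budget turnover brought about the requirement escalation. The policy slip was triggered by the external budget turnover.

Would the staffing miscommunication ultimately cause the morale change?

No

The staffing miscommunication leads to the senior vendor overrun, the external budget cut; the morale change is not among them.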